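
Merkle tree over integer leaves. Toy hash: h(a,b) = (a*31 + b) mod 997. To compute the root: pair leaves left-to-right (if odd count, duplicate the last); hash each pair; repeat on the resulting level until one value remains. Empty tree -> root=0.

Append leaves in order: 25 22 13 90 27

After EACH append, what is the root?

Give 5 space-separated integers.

Answer: 25 797 198 275 281

Derivation:
After append 25 (leaves=[25]):
  L0: [25]
  root=25
After append 22 (leaves=[25, 22]):
  L0: [25, 22]
  L1: h(25,22)=(25*31+22)%997=797 -> [797]
  root=797
After append 13 (leaves=[25, 22, 13]):
  L0: [25, 22, 13]
  L1: h(25,22)=(25*31+22)%997=797 h(13,13)=(13*31+13)%997=416 -> [797, 416]
  L2: h(797,416)=(797*31+416)%997=198 -> [198]
  root=198
After append 90 (leaves=[25, 22, 13, 90]):
  L0: [25, 22, 13, 90]
  L1: h(25,22)=(25*31+22)%997=797 h(13,90)=(13*31+90)%997=493 -> [797, 493]
  L2: h(797,493)=(797*31+493)%997=275 -> [275]
  root=275
After append 27 (leaves=[25, 22, 13, 90, 27]):
  L0: [25, 22, 13, 90, 27]
  L1: h(25,22)=(25*31+22)%997=797 h(13,90)=(13*31+90)%997=493 h(27,27)=(27*31+27)%997=864 -> [797, 493, 864]
  L2: h(797,493)=(797*31+493)%997=275 h(864,864)=(864*31+864)%997=729 -> [275, 729]
  L3: h(275,729)=(275*31+729)%997=281 -> [281]
  root=281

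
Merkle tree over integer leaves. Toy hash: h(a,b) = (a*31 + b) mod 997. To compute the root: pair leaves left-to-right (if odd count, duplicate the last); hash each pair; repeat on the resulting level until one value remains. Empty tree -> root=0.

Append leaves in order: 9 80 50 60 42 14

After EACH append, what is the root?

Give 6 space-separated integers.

Answer: 9 359 765 775 234 335

Derivation:
After append 9 (leaves=[9]):
  L0: [9]
  root=9
After append 80 (leaves=[9, 80]):
  L0: [9, 80]
  L1: h(9,80)=(9*31+80)%997=359 -> [359]
  root=359
After append 50 (leaves=[9, 80, 50]):
  L0: [9, 80, 50]
  L1: h(9,80)=(9*31+80)%997=359 h(50,50)=(50*31+50)%997=603 -> [359, 603]
  L2: h(359,603)=(359*31+603)%997=765 -> [765]
  root=765
After append 60 (leaves=[9, 80, 50, 60]):
  L0: [9, 80, 50, 60]
  L1: h(9,80)=(9*31+80)%997=359 h(50,60)=(50*31+60)%997=613 -> [359, 613]
  L2: h(359,613)=(359*31+613)%997=775 -> [775]
  root=775
After append 42 (leaves=[9, 80, 50, 60, 42]):
  L0: [9, 80, 50, 60, 42]
  L1: h(9,80)=(9*31+80)%997=359 h(50,60)=(50*31+60)%997=613 h(42,42)=(42*31+42)%997=347 -> [359, 613, 347]
  L2: h(359,613)=(359*31+613)%997=775 h(347,347)=(347*31+347)%997=137 -> [775, 137]
  L3: h(775,137)=(775*31+137)%997=234 -> [234]
  root=234
After append 14 (leaves=[9, 80, 50, 60, 42, 14]):
  L0: [9, 80, 50, 60, 42, 14]
  L1: h(9,80)=(9*31+80)%997=359 h(50,60)=(50*31+60)%997=613 h(42,14)=(42*31+14)%997=319 -> [359, 613, 319]
  L2: h(359,613)=(359*31+613)%997=775 h(319,319)=(319*31+319)%997=238 -> [775, 238]
  L3: h(775,238)=(775*31+238)%997=335 -> [335]
  root=335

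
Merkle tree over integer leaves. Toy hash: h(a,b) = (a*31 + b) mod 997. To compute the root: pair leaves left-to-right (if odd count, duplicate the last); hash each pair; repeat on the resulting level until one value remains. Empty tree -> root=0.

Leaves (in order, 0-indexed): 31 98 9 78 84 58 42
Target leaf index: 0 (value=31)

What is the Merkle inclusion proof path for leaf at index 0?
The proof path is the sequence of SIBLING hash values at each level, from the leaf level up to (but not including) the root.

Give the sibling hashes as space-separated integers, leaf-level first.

L0 (leaves): [31, 98, 9, 78, 84, 58, 42], target index=0
L1: h(31,98)=(31*31+98)%997=62 [pair 0] h(9,78)=(9*31+78)%997=357 [pair 1] h(84,58)=(84*31+58)%997=668 [pair 2] h(42,42)=(42*31+42)%997=347 [pair 3] -> [62, 357, 668, 347]
  Sibling for proof at L0: 98
L2: h(62,357)=(62*31+357)%997=285 [pair 0] h(668,347)=(668*31+347)%997=118 [pair 1] -> [285, 118]
  Sibling for proof at L1: 357
L3: h(285,118)=(285*31+118)%997=977 [pair 0] -> [977]
  Sibling for proof at L2: 118
Root: 977
Proof path (sibling hashes from leaf to root): [98, 357, 118]

Answer: 98 357 118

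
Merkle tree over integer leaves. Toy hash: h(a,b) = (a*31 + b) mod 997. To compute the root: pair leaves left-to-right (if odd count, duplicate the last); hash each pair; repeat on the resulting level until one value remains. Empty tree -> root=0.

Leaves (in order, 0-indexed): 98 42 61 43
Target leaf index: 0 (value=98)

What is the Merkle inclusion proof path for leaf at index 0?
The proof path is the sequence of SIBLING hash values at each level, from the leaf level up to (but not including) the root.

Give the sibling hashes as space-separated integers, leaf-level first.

L0 (leaves): [98, 42, 61, 43], target index=0
L1: h(98,42)=(98*31+42)%997=89 [pair 0] h(61,43)=(61*31+43)%997=937 [pair 1] -> [89, 937]
  Sibling for proof at L0: 42
L2: h(89,937)=(89*31+937)%997=705 [pair 0] -> [705]
  Sibling for proof at L1: 937
Root: 705
Proof path (sibling hashes from leaf to root): [42, 937]

Answer: 42 937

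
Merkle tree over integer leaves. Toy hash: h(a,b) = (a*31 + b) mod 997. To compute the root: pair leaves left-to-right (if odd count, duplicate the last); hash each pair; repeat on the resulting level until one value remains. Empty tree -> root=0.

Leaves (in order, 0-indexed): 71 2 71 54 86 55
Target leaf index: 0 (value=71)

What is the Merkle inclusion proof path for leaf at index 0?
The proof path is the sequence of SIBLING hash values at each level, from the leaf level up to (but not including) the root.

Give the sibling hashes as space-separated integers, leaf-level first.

L0 (leaves): [71, 2, 71, 54, 86, 55], target index=0
L1: h(71,2)=(71*31+2)%997=209 [pair 0] h(71,54)=(71*31+54)%997=261 [pair 1] h(86,55)=(86*31+55)%997=727 [pair 2] -> [209, 261, 727]
  Sibling for proof at L0: 2
L2: h(209,261)=(209*31+261)%997=758 [pair 0] h(727,727)=(727*31+727)%997=333 [pair 1] -> [758, 333]
  Sibling for proof at L1: 261
L3: h(758,333)=(758*31+333)%997=900 [pair 0] -> [900]
  Sibling for proof at L2: 333
Root: 900
Proof path (sibling hashes from leaf to root): [2, 261, 333]

Answer: 2 261 333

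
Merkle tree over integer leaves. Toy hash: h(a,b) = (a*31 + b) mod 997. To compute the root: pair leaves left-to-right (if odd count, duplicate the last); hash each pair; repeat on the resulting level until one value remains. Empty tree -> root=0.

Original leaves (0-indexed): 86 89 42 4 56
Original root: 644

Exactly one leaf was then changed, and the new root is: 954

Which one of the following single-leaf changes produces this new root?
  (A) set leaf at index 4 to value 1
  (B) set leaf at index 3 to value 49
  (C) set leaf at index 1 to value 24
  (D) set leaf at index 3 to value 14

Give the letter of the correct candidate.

Original leaves: [86, 89, 42, 4, 56]
Target new root: 954
Try each candidate change and compute the resulting root:
Candidate A: set leaf[4] = 1 -> leaves = [86, 89, 42, 4, 1]
  L0: [86, 89, 42, 4, 1]
  L1: h(86,89)=(86*31+89)%997=761 h(42,4)=(42*31+4)%997=309 h(1,1)=(1*31+1)%997=32 -> [761, 309, 32]
  L2: h(761,309)=(761*31+309)%997=969 h(32,32)=(32*31+32)%997=27 -> [969, 27]
  L3: h(969,27)=(969*31+27)%997=156 -> [156]
  root = 156 != target 954
Candidate B: set leaf[3] = 49 -> leaves = [86, 89, 42, 49, 56]
  L0: [86, 89, 42, 49, 56]
  L1: h(86,89)=(86*31+89)%997=761 h(42,49)=(42*31+49)%997=354 h(56,56)=(56*31+56)%997=795 -> [761, 354, 795]
  L2: h(761,354)=(761*31+354)%997=17 h(795,795)=(795*31+795)%997=515 -> [17, 515]
  L3: h(17,515)=(17*31+515)%997=45 -> [45]
  root = 45 != target 954
Candidate C: set leaf[1] = 24 -> leaves = [86, 24, 42, 4, 56]
  L0: [86, 24, 42, 4, 56]
  L1: h(86,24)=(86*31+24)%997=696 h(42,4)=(42*31+4)%997=309 h(56,56)=(56*31+56)%997=795 -> [696, 309, 795]
  L2: h(696,309)=(696*31+309)%997=948 h(795,795)=(795*31+795)%997=515 -> [948, 515]
  L3: h(948,515)=(948*31+515)%997=990 -> [990]
  root = 990 != target 954
Candidate D: set leaf[3] = 14 -> leaves = [86, 89, 42, 14, 56]
  L0: [86, 89, 42, 14, 56]
  L1: h(86,89)=(86*31+89)%997=761 h(42,14)=(42*31+14)%997=319 h(56,56)=(56*31+56)%997=795 -> [761, 319, 795]
  L2: h(761,319)=(761*31+319)%997=979 h(795,795)=(795*31+795)%997=515 -> [979, 515]
  L3: h(979,515)=(979*31+515)%997=954 -> [954]
  root = 954 == target 954  ** MATCH **
Candidate D produces the target root.

Answer: D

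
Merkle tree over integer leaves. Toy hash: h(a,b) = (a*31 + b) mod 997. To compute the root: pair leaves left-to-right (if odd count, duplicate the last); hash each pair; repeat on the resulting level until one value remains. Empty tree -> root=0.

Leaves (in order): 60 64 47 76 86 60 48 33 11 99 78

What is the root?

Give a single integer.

L0: [60, 64, 47, 76, 86, 60, 48, 33, 11, 99, 78]
L1: h(60,64)=(60*31+64)%997=927 h(47,76)=(47*31+76)%997=536 h(86,60)=(86*31+60)%997=732 h(48,33)=(48*31+33)%997=524 h(11,99)=(11*31+99)%997=440 h(78,78)=(78*31+78)%997=502 -> [927, 536, 732, 524, 440, 502]
L2: h(927,536)=(927*31+536)%997=360 h(732,524)=(732*31+524)%997=285 h(440,502)=(440*31+502)%997=184 -> [360, 285, 184]
L3: h(360,285)=(360*31+285)%997=478 h(184,184)=(184*31+184)%997=903 -> [478, 903]
L4: h(478,903)=(478*31+903)%997=766 -> [766]

Answer: 766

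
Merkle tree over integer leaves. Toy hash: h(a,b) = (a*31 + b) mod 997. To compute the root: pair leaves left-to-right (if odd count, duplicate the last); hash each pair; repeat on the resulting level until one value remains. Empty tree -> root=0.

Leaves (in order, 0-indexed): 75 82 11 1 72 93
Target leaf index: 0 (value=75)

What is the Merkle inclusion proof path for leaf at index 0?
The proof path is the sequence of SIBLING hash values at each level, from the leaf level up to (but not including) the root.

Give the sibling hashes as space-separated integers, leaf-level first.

Answer: 82 342 622

Derivation:
L0 (leaves): [75, 82, 11, 1, 72, 93], target index=0
L1: h(75,82)=(75*31+82)%997=413 [pair 0] h(11,1)=(11*31+1)%997=342 [pair 1] h(72,93)=(72*31+93)%997=331 [pair 2] -> [413, 342, 331]
  Sibling for proof at L0: 82
L2: h(413,342)=(413*31+342)%997=184 [pair 0] h(331,331)=(331*31+331)%997=622 [pair 1] -> [184, 622]
  Sibling for proof at L1: 342
L3: h(184,622)=(184*31+622)%997=344 [pair 0] -> [344]
  Sibling for proof at L2: 622
Root: 344
Proof path (sibling hashes from leaf to root): [82, 342, 622]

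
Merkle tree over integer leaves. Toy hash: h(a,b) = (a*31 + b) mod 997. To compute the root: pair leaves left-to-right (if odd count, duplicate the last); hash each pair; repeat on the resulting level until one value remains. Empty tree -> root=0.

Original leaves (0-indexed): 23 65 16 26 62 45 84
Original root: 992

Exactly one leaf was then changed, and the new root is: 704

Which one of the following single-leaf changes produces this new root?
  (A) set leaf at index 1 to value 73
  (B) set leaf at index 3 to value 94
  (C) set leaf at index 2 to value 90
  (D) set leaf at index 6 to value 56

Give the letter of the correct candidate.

Answer: A

Derivation:
Original leaves: [23, 65, 16, 26, 62, 45, 84]
Target new root: 704
Try each candidate change and compute the resulting root:
Candidate A: set leaf[1] = 73 -> leaves = [23, 73, 16, 26, 62, 45, 84]
  L0: [23, 73, 16, 26, 62, 45, 84]
  L1: h(23,73)=(23*31+73)%997=786 h(16,26)=(16*31+26)%997=522 h(62,45)=(62*31+45)%997=970 h(84,84)=(84*31+84)%997=694 -> [786, 522, 970, 694]
  L2: h(786,522)=(786*31+522)%997=960 h(970,694)=(970*31+694)%997=854 -> [960, 854]
  L3: h(960,854)=(960*31+854)%997=704 -> [704]
  root = 704 == target 704  ** MATCH **
Candidate B: set leaf[3] = 94 -> leaves = [23, 65, 16, 94, 62, 45, 84]
  L0: [23, 65, 16, 94, 62, 45, 84]
  L1: h(23,65)=(23*31+65)%997=778 h(16,94)=(16*31+94)%997=590 h(62,45)=(62*31+45)%997=970 h(84,84)=(84*31+84)%997=694 -> [778, 590, 970, 694]
  L2: h(778,590)=(778*31+590)%997=780 h(970,694)=(970*31+694)%997=854 -> [780, 854]
  L3: h(780,854)=(780*31+854)%997=109 -> [109]
  root = 109 != target 704
Candidate C: set leaf[2] = 90 -> leaves = [23, 65, 90, 26, 62, 45, 84]
  L0: [23, 65, 90, 26, 62, 45, 84]
  L1: h(23,65)=(23*31+65)%997=778 h(90,26)=(90*31+26)%997=822 h(62,45)=(62*31+45)%997=970 h(84,84)=(84*31+84)%997=694 -> [778, 822, 970, 694]
  L2: h(778,822)=(778*31+822)%997=15 h(970,694)=(970*31+694)%997=854 -> [15, 854]
  L3: h(15,854)=(15*31+854)%997=322 -> [322]
  root = 322 != target 704
Candidate D: set leaf[6] = 56 -> leaves = [23, 65, 16, 26, 62, 45, 56]
  L0: [23, 65, 16, 26, 62, 45, 56]
  L1: h(23,65)=(23*31+65)%997=778 h(16,26)=(16*31+26)%997=522 h(62,45)=(62*31+45)%997=970 h(56,56)=(56*31+56)%997=795 -> [778, 522, 970, 795]
  L2: h(778,522)=(778*31+522)%997=712 h(970,795)=(970*31+795)%997=955 -> [712, 955]
  L3: h(712,955)=(712*31+955)%997=96 -> [96]
  root = 96 != target 704
Candidate A produces the target root.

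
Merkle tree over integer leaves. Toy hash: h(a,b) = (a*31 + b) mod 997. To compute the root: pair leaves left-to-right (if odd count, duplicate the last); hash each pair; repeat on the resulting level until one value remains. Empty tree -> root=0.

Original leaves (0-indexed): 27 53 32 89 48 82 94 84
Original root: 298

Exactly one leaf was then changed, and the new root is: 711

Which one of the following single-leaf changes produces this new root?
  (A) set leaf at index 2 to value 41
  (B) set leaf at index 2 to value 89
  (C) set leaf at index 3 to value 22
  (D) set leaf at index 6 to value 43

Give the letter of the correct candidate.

Answer: D

Derivation:
Original leaves: [27, 53, 32, 89, 48, 82, 94, 84]
Target new root: 711
Try each candidate change and compute the resulting root:
Candidate A: set leaf[2] = 41 -> leaves = [27, 53, 41, 89, 48, 82, 94, 84]
  L0: [27, 53, 41, 89, 48, 82, 94, 84]
  L1: h(27,53)=(27*31+53)%997=890 h(41,89)=(41*31+89)%997=363 h(48,82)=(48*31+82)%997=573 h(94,84)=(94*31+84)%997=7 -> [890, 363, 573, 7]
  L2: h(890,363)=(890*31+363)%997=37 h(573,7)=(573*31+7)%997=821 -> [37, 821]
  L3: h(37,821)=(37*31+821)%997=971 -> [971]
  root = 971 != target 711
Candidate B: set leaf[2] = 89 -> leaves = [27, 53, 89, 89, 48, 82, 94, 84]
  L0: [27, 53, 89, 89, 48, 82, 94, 84]
  L1: h(27,53)=(27*31+53)%997=890 h(89,89)=(89*31+89)%997=854 h(48,82)=(48*31+82)%997=573 h(94,84)=(94*31+84)%997=7 -> [890, 854, 573, 7]
  L2: h(890,854)=(890*31+854)%997=528 h(573,7)=(573*31+7)%997=821 -> [528, 821]
  L3: h(528,821)=(528*31+821)%997=240 -> [240]
  root = 240 != target 711
Candidate C: set leaf[3] = 22 -> leaves = [27, 53, 32, 22, 48, 82, 94, 84]
  L0: [27, 53, 32, 22, 48, 82, 94, 84]
  L1: h(27,53)=(27*31+53)%997=890 h(32,22)=(32*31+22)%997=17 h(48,82)=(48*31+82)%997=573 h(94,84)=(94*31+84)%997=7 -> [890, 17, 573, 7]
  L2: h(890,17)=(890*31+17)%997=688 h(573,7)=(573*31+7)%997=821 -> [688, 821]
  L3: h(688,821)=(688*31+821)%997=215 -> [215]
  root = 215 != target 711
Candidate D: set leaf[6] = 43 -> leaves = [27, 53, 32, 89, 48, 82, 43, 84]
  L0: [27, 53, 32, 89, 48, 82, 43, 84]
  L1: h(27,53)=(27*31+53)%997=890 h(32,89)=(32*31+89)%997=84 h(48,82)=(48*31+82)%997=573 h(43,84)=(43*31+84)%997=420 -> [890, 84, 573, 420]
  L2: h(890,84)=(890*31+84)%997=755 h(573,420)=(573*31+420)%997=237 -> [755, 237]
  L3: h(755,237)=(755*31+237)%997=711 -> [711]
  root = 711 == target 711  ** MATCH **
Candidate D produces the target root.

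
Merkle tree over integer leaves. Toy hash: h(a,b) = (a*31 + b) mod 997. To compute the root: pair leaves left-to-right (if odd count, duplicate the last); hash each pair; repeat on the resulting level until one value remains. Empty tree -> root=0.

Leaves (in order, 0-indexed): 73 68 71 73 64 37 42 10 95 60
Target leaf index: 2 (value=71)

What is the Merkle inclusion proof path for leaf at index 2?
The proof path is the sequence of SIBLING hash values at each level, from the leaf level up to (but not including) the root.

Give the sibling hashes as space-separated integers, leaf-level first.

Answer: 73 337 155 378

Derivation:
L0 (leaves): [73, 68, 71, 73, 64, 37, 42, 10, 95, 60], target index=2
L1: h(73,68)=(73*31+68)%997=337 [pair 0] h(71,73)=(71*31+73)%997=280 [pair 1] h(64,37)=(64*31+37)%997=27 [pair 2] h(42,10)=(42*31+10)%997=315 [pair 3] h(95,60)=(95*31+60)%997=14 [pair 4] -> [337, 280, 27, 315, 14]
  Sibling for proof at L0: 73
L2: h(337,280)=(337*31+280)%997=757 [pair 0] h(27,315)=(27*31+315)%997=155 [pair 1] h(14,14)=(14*31+14)%997=448 [pair 2] -> [757, 155, 448]
  Sibling for proof at L1: 337
L3: h(757,155)=(757*31+155)%997=691 [pair 0] h(448,448)=(448*31+448)%997=378 [pair 1] -> [691, 378]
  Sibling for proof at L2: 155
L4: h(691,378)=(691*31+378)%997=862 [pair 0] -> [862]
  Sibling for proof at L3: 378
Root: 862
Proof path (sibling hashes from leaf to root): [73, 337, 155, 378]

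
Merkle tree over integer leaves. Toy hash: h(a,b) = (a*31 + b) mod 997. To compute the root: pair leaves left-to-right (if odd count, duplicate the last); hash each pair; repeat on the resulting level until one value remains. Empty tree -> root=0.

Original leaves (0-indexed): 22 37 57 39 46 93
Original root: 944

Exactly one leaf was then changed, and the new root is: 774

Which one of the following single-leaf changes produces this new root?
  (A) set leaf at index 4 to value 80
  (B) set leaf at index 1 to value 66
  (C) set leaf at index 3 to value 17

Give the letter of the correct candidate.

Original leaves: [22, 37, 57, 39, 46, 93]
Target new root: 774
Try each candidate change and compute the resulting root:
Candidate A: set leaf[4] = 80 -> leaves = [22, 37, 57, 39, 80, 93]
  L0: [22, 37, 57, 39, 80, 93]
  L1: h(22,37)=(22*31+37)%997=719 h(57,39)=(57*31+39)%997=809 h(80,93)=(80*31+93)%997=579 -> [719, 809, 579]
  L2: h(719,809)=(719*31+809)%997=167 h(579,579)=(579*31+579)%997=582 -> [167, 582]
  L3: h(167,582)=(167*31+582)%997=774 -> [774]
  root = 774 == target 774  ** MATCH **
Candidate B: set leaf[1] = 66 -> leaves = [22, 66, 57, 39, 46, 93]
  L0: [22, 66, 57, 39, 46, 93]
  L1: h(22,66)=(22*31+66)%997=748 h(57,39)=(57*31+39)%997=809 h(46,93)=(46*31+93)%997=522 -> [748, 809, 522]
  L2: h(748,809)=(748*31+809)%997=69 h(522,522)=(522*31+522)%997=752 -> [69, 752]
  L3: h(69,752)=(69*31+752)%997=897 -> [897]
  root = 897 != target 774
Candidate C: set leaf[3] = 17 -> leaves = [22, 37, 57, 17, 46, 93]
  L0: [22, 37, 57, 17, 46, 93]
  L1: h(22,37)=(22*31+37)%997=719 h(57,17)=(57*31+17)%997=787 h(46,93)=(46*31+93)%997=522 -> [719, 787, 522]
  L2: h(719,787)=(719*31+787)%997=145 h(522,522)=(522*31+522)%997=752 -> [145, 752]
  L3: h(145,752)=(145*31+752)%997=262 -> [262]
  root = 262 != target 774
Candidate A produces the target root.

Answer: A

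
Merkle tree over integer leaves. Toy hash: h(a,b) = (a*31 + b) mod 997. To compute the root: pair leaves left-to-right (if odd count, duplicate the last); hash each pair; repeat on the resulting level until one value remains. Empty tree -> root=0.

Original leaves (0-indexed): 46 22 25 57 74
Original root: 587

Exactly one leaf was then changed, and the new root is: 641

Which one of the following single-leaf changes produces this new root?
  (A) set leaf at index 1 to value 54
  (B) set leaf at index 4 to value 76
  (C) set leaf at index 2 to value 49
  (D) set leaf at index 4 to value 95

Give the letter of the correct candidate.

Original leaves: [46, 22, 25, 57, 74]
Target new root: 641
Try each candidate change and compute the resulting root:
Candidate A: set leaf[1] = 54 -> leaves = [46, 54, 25, 57, 74]
  L0: [46, 54, 25, 57, 74]
  L1: h(46,54)=(46*31+54)%997=483 h(25,57)=(25*31+57)%997=832 h(74,74)=(74*31+74)%997=374 -> [483, 832, 374]
  L2: h(483,832)=(483*31+832)%997=850 h(374,374)=(374*31+374)%997=4 -> [850, 4]
  L3: h(850,4)=(850*31+4)%997=432 -> [432]
  root = 432 != target 641
Candidate B: set leaf[4] = 76 -> leaves = [46, 22, 25, 57, 76]
  L0: [46, 22, 25, 57, 76]
  L1: h(46,22)=(46*31+22)%997=451 h(25,57)=(25*31+57)%997=832 h(76,76)=(76*31+76)%997=438 -> [451, 832, 438]
  L2: h(451,832)=(451*31+832)%997=855 h(438,438)=(438*31+438)%997=58 -> [855, 58]
  L3: h(855,58)=(855*31+58)%997=641 -> [641]
  root = 641 == target 641  ** MATCH **
Candidate C: set leaf[2] = 49 -> leaves = [46, 22, 49, 57, 74]
  L0: [46, 22, 49, 57, 74]
  L1: h(46,22)=(46*31+22)%997=451 h(49,57)=(49*31+57)%997=579 h(74,74)=(74*31+74)%997=374 -> [451, 579, 374]
  L2: h(451,579)=(451*31+579)%997=602 h(374,374)=(374*31+374)%997=4 -> [602, 4]
  L3: h(602,4)=(602*31+4)%997=720 -> [720]
  root = 720 != target 641
Candidate D: set leaf[4] = 95 -> leaves = [46, 22, 25, 57, 95]
  L0: [46, 22, 25, 57, 95]
  L1: h(46,22)=(46*31+22)%997=451 h(25,57)=(25*31+57)%997=832 h(95,95)=(95*31+95)%997=49 -> [451, 832, 49]
  L2: h(451,832)=(451*31+832)%997=855 h(49,49)=(49*31+49)%997=571 -> [855, 571]
  L3: h(855,571)=(855*31+571)%997=157 -> [157]
  root = 157 != target 641
Candidate B produces the target root.

Answer: B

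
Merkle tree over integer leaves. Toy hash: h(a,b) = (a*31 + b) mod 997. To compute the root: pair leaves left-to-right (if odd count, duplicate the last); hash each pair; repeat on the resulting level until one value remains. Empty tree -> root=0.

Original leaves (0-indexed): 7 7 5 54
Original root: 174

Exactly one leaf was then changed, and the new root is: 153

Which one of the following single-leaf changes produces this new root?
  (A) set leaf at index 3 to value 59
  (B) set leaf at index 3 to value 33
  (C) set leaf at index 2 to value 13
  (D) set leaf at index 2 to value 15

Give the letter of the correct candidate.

Original leaves: [7, 7, 5, 54]
Target new root: 153
Try each candidate change and compute the resulting root:
Candidate A: set leaf[3] = 59 -> leaves = [7, 7, 5, 59]
  L0: [7, 7, 5, 59]
  L1: h(7,7)=(7*31+7)%997=224 h(5,59)=(5*31+59)%997=214 -> [224, 214]
  L2: h(224,214)=(224*31+214)%997=179 -> [179]
  root = 179 != target 153
Candidate B: set leaf[3] = 33 -> leaves = [7, 7, 5, 33]
  L0: [7, 7, 5, 33]
  L1: h(7,7)=(7*31+7)%997=224 h(5,33)=(5*31+33)%997=188 -> [224, 188]
  L2: h(224,188)=(224*31+188)%997=153 -> [153]
  root = 153 == target 153  ** MATCH **
Candidate C: set leaf[2] = 13 -> leaves = [7, 7, 13, 54]
  L0: [7, 7, 13, 54]
  L1: h(7,7)=(7*31+7)%997=224 h(13,54)=(13*31+54)%997=457 -> [224, 457]
  L2: h(224,457)=(224*31+457)%997=422 -> [422]
  root = 422 != target 153
Candidate D: set leaf[2] = 15 -> leaves = [7, 7, 15, 54]
  L0: [7, 7, 15, 54]
  L1: h(7,7)=(7*31+7)%997=224 h(15,54)=(15*31+54)%997=519 -> [224, 519]
  L2: h(224,519)=(224*31+519)%997=484 -> [484]
  root = 484 != target 153
Candidate B produces the target root.

Answer: B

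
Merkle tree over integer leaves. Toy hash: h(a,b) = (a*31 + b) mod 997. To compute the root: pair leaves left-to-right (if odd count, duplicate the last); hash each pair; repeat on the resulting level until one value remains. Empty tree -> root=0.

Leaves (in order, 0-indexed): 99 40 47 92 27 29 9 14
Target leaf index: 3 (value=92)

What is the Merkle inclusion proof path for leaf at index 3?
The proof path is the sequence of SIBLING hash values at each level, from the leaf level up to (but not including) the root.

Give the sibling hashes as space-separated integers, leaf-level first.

L0 (leaves): [99, 40, 47, 92, 27, 29, 9, 14], target index=3
L1: h(99,40)=(99*31+40)%997=118 [pair 0] h(47,92)=(47*31+92)%997=552 [pair 1] h(27,29)=(27*31+29)%997=866 [pair 2] h(9,14)=(9*31+14)%997=293 [pair 3] -> [118, 552, 866, 293]
  Sibling for proof at L0: 47
L2: h(118,552)=(118*31+552)%997=222 [pair 0] h(866,293)=(866*31+293)%997=220 [pair 1] -> [222, 220]
  Sibling for proof at L1: 118
L3: h(222,220)=(222*31+220)%997=123 [pair 0] -> [123]
  Sibling for proof at L2: 220
Root: 123
Proof path (sibling hashes from leaf to root): [47, 118, 220]

Answer: 47 118 220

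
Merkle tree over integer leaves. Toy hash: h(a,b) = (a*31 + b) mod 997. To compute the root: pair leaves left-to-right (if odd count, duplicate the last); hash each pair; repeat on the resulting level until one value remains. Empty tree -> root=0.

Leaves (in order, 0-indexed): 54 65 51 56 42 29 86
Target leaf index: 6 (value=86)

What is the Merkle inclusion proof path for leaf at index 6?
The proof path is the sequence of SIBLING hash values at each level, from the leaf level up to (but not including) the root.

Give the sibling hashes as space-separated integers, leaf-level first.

L0 (leaves): [54, 65, 51, 56, 42, 29, 86], target index=6
L1: h(54,65)=(54*31+65)%997=742 [pair 0] h(51,56)=(51*31+56)%997=640 [pair 1] h(42,29)=(42*31+29)%997=334 [pair 2] h(86,86)=(86*31+86)%997=758 [pair 3] -> [742, 640, 334, 758]
  Sibling for proof at L0: 86
L2: h(742,640)=(742*31+640)%997=711 [pair 0] h(334,758)=(334*31+758)%997=145 [pair 1] -> [711, 145]
  Sibling for proof at L1: 334
L3: h(711,145)=(711*31+145)%997=252 [pair 0] -> [252]
  Sibling for proof at L2: 711
Root: 252
Proof path (sibling hashes from leaf to root): [86, 334, 711]

Answer: 86 334 711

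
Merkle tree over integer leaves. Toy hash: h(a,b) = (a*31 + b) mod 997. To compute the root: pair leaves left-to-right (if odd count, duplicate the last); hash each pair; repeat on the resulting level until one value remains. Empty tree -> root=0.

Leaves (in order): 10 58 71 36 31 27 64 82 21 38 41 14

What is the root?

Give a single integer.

Answer: 652

Derivation:
L0: [10, 58, 71, 36, 31, 27, 64, 82, 21, 38, 41, 14]
L1: h(10,58)=(10*31+58)%997=368 h(71,36)=(71*31+36)%997=243 h(31,27)=(31*31+27)%997=988 h(64,82)=(64*31+82)%997=72 h(21,38)=(21*31+38)%997=689 h(41,14)=(41*31+14)%997=288 -> [368, 243, 988, 72, 689, 288]
L2: h(368,243)=(368*31+243)%997=684 h(988,72)=(988*31+72)%997=790 h(689,288)=(689*31+288)%997=710 -> [684, 790, 710]
L3: h(684,790)=(684*31+790)%997=60 h(710,710)=(710*31+710)%997=786 -> [60, 786]
L4: h(60,786)=(60*31+786)%997=652 -> [652]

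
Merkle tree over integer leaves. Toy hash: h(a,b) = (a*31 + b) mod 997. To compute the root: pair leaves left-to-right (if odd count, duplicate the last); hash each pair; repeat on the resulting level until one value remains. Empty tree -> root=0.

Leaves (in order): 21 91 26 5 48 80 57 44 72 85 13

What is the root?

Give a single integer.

Answer: 575

Derivation:
L0: [21, 91, 26, 5, 48, 80, 57, 44, 72, 85, 13]
L1: h(21,91)=(21*31+91)%997=742 h(26,5)=(26*31+5)%997=811 h(48,80)=(48*31+80)%997=571 h(57,44)=(57*31+44)%997=814 h(72,85)=(72*31+85)%997=323 h(13,13)=(13*31+13)%997=416 -> [742, 811, 571, 814, 323, 416]
L2: h(742,811)=(742*31+811)%997=882 h(571,814)=(571*31+814)%997=569 h(323,416)=(323*31+416)%997=459 -> [882, 569, 459]
L3: h(882,569)=(882*31+569)%997=992 h(459,459)=(459*31+459)%997=730 -> [992, 730]
L4: h(992,730)=(992*31+730)%997=575 -> [575]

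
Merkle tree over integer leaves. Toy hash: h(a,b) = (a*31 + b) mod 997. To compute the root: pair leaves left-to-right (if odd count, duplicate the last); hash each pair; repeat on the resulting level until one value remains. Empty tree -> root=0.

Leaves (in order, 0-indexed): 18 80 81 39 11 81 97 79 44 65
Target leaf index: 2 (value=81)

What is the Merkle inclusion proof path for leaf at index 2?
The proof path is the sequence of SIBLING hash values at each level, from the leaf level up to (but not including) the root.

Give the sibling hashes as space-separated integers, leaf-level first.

L0 (leaves): [18, 80, 81, 39, 11, 81, 97, 79, 44, 65], target index=2
L1: h(18,80)=(18*31+80)%997=638 [pair 0] h(81,39)=(81*31+39)%997=556 [pair 1] h(11,81)=(11*31+81)%997=422 [pair 2] h(97,79)=(97*31+79)%997=95 [pair 3] h(44,65)=(44*31+65)%997=432 [pair 4] -> [638, 556, 422, 95, 432]
  Sibling for proof at L0: 39
L2: h(638,556)=(638*31+556)%997=394 [pair 0] h(422,95)=(422*31+95)%997=216 [pair 1] h(432,432)=(432*31+432)%997=863 [pair 2] -> [394, 216, 863]
  Sibling for proof at L1: 638
L3: h(394,216)=(394*31+216)%997=466 [pair 0] h(863,863)=(863*31+863)%997=697 [pair 1] -> [466, 697]
  Sibling for proof at L2: 216
L4: h(466,697)=(466*31+697)%997=188 [pair 0] -> [188]
  Sibling for proof at L3: 697
Root: 188
Proof path (sibling hashes from leaf to root): [39, 638, 216, 697]

Answer: 39 638 216 697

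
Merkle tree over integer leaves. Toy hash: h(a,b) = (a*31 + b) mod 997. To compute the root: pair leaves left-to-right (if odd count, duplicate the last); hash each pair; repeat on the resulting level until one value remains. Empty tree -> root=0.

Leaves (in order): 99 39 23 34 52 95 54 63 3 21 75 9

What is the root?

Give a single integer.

L0: [99, 39, 23, 34, 52, 95, 54, 63, 3, 21, 75, 9]
L1: h(99,39)=(99*31+39)%997=117 h(23,34)=(23*31+34)%997=747 h(52,95)=(52*31+95)%997=710 h(54,63)=(54*31+63)%997=740 h(3,21)=(3*31+21)%997=114 h(75,9)=(75*31+9)%997=340 -> [117, 747, 710, 740, 114, 340]
L2: h(117,747)=(117*31+747)%997=386 h(710,740)=(710*31+740)%997=816 h(114,340)=(114*31+340)%997=883 -> [386, 816, 883]
L3: h(386,816)=(386*31+816)%997=818 h(883,883)=(883*31+883)%997=340 -> [818, 340]
L4: h(818,340)=(818*31+340)%997=773 -> [773]

Answer: 773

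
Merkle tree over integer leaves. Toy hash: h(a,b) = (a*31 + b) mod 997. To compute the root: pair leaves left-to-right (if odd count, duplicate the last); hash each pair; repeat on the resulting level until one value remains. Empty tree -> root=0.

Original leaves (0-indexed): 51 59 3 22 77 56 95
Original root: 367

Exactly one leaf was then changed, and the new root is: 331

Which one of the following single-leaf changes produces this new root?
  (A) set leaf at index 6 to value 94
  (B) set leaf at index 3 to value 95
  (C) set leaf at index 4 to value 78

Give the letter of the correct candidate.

Original leaves: [51, 59, 3, 22, 77, 56, 95]
Target new root: 331
Try each candidate change and compute the resulting root:
Candidate A: set leaf[6] = 94 -> leaves = [51, 59, 3, 22, 77, 56, 94]
  L0: [51, 59, 3, 22, 77, 56, 94]
  L1: h(51,59)=(51*31+59)%997=643 h(3,22)=(3*31+22)%997=115 h(77,56)=(77*31+56)%997=449 h(94,94)=(94*31+94)%997=17 -> [643, 115, 449, 17]
  L2: h(643,115)=(643*31+115)%997=108 h(449,17)=(449*31+17)%997=975 -> [108, 975]
  L3: h(108,975)=(108*31+975)%997=335 -> [335]
  root = 335 != target 331
Candidate B: set leaf[3] = 95 -> leaves = [51, 59, 3, 95, 77, 56, 95]
  L0: [51, 59, 3, 95, 77, 56, 95]
  L1: h(51,59)=(51*31+59)%997=643 h(3,95)=(3*31+95)%997=188 h(77,56)=(77*31+56)%997=449 h(95,95)=(95*31+95)%997=49 -> [643, 188, 449, 49]
  L2: h(643,188)=(643*31+188)%997=181 h(449,49)=(449*31+49)%997=10 -> [181, 10]
  L3: h(181,10)=(181*31+10)%997=636 -> [636]
  root = 636 != target 331
Candidate C: set leaf[4] = 78 -> leaves = [51, 59, 3, 22, 78, 56, 95]
  L0: [51, 59, 3, 22, 78, 56, 95]
  L1: h(51,59)=(51*31+59)%997=643 h(3,22)=(3*31+22)%997=115 h(78,56)=(78*31+56)%997=480 h(95,95)=(95*31+95)%997=49 -> [643, 115, 480, 49]
  L2: h(643,115)=(643*31+115)%997=108 h(480,49)=(480*31+49)%997=971 -> [108, 971]
  L3: h(108,971)=(108*31+971)%997=331 -> [331]
  root = 331 == target 331  ** MATCH **
Candidate C produces the target root.

Answer: C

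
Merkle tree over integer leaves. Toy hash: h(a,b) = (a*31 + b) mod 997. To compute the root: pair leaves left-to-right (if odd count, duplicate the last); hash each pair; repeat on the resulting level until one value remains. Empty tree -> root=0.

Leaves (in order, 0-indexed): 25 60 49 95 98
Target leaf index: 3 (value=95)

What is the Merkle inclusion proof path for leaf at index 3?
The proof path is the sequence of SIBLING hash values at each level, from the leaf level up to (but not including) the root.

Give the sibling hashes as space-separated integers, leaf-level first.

Answer: 49 835 652

Derivation:
L0 (leaves): [25, 60, 49, 95, 98], target index=3
L1: h(25,60)=(25*31+60)%997=835 [pair 0] h(49,95)=(49*31+95)%997=617 [pair 1] h(98,98)=(98*31+98)%997=145 [pair 2] -> [835, 617, 145]
  Sibling for proof at L0: 49
L2: h(835,617)=(835*31+617)%997=580 [pair 0] h(145,145)=(145*31+145)%997=652 [pair 1] -> [580, 652]
  Sibling for proof at L1: 835
L3: h(580,652)=(580*31+652)%997=686 [pair 0] -> [686]
  Sibling for proof at L2: 652
Root: 686
Proof path (sibling hashes from leaf to root): [49, 835, 652]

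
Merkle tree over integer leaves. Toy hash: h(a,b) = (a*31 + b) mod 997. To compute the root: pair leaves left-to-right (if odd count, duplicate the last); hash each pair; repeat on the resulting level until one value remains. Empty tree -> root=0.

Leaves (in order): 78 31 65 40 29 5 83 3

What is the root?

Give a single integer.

Answer: 159

Derivation:
L0: [78, 31, 65, 40, 29, 5, 83, 3]
L1: h(78,31)=(78*31+31)%997=455 h(65,40)=(65*31+40)%997=61 h(29,5)=(29*31+5)%997=904 h(83,3)=(83*31+3)%997=582 -> [455, 61, 904, 582]
L2: h(455,61)=(455*31+61)%997=208 h(904,582)=(904*31+582)%997=690 -> [208, 690]
L3: h(208,690)=(208*31+690)%997=159 -> [159]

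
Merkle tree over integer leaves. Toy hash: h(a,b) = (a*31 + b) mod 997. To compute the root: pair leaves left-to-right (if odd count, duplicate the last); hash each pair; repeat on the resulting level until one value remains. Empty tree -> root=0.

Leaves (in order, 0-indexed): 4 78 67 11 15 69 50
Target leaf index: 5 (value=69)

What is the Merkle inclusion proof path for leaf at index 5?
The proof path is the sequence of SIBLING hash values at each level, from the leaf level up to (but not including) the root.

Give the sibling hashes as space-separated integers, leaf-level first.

L0 (leaves): [4, 78, 67, 11, 15, 69, 50], target index=5
L1: h(4,78)=(4*31+78)%997=202 [pair 0] h(67,11)=(67*31+11)%997=94 [pair 1] h(15,69)=(15*31+69)%997=534 [pair 2] h(50,50)=(50*31+50)%997=603 [pair 3] -> [202, 94, 534, 603]
  Sibling for proof at L0: 15
L2: h(202,94)=(202*31+94)%997=374 [pair 0] h(534,603)=(534*31+603)%997=208 [pair 1] -> [374, 208]
  Sibling for proof at L1: 603
L3: h(374,208)=(374*31+208)%997=835 [pair 0] -> [835]
  Sibling for proof at L2: 374
Root: 835
Proof path (sibling hashes from leaf to root): [15, 603, 374]

Answer: 15 603 374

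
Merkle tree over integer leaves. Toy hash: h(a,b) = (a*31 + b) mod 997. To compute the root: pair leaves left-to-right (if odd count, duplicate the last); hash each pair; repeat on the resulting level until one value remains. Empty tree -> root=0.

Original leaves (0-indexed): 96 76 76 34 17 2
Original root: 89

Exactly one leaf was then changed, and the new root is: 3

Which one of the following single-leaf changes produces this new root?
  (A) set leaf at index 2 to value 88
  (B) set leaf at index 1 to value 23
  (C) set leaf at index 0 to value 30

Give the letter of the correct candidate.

Original leaves: [96, 76, 76, 34, 17, 2]
Target new root: 3
Try each candidate change and compute the resulting root:
Candidate A: set leaf[2] = 88 -> leaves = [96, 76, 88, 34, 17, 2]
  L0: [96, 76, 88, 34, 17, 2]
  L1: h(96,76)=(96*31+76)%997=61 h(88,34)=(88*31+34)%997=768 h(17,2)=(17*31+2)%997=529 -> [61, 768, 529]
  L2: h(61,768)=(61*31+768)%997=665 h(529,529)=(529*31+529)%997=976 -> [665, 976]
  L3: h(665,976)=(665*31+976)%997=654 -> [654]
  root = 654 != target 3
Candidate B: set leaf[1] = 23 -> leaves = [96, 23, 76, 34, 17, 2]
  L0: [96, 23, 76, 34, 17, 2]
  L1: h(96,23)=(96*31+23)%997=8 h(76,34)=(76*31+34)%997=396 h(17,2)=(17*31+2)%997=529 -> [8, 396, 529]
  L2: h(8,396)=(8*31+396)%997=644 h(529,529)=(529*31+529)%997=976 -> [644, 976]
  L3: h(644,976)=(644*31+976)%997=3 -> [3]
  root = 3 == target 3  ** MATCH **
Candidate C: set leaf[0] = 30 -> leaves = [30, 76, 76, 34, 17, 2]
  L0: [30, 76, 76, 34, 17, 2]
  L1: h(30,76)=(30*31+76)%997=9 h(76,34)=(76*31+34)%997=396 h(17,2)=(17*31+2)%997=529 -> [9, 396, 529]
  L2: h(9,396)=(9*31+396)%997=675 h(529,529)=(529*31+529)%997=976 -> [675, 976]
  L3: h(675,976)=(675*31+976)%997=964 -> [964]
  root = 964 != target 3
Candidate B produces the target root.

Answer: B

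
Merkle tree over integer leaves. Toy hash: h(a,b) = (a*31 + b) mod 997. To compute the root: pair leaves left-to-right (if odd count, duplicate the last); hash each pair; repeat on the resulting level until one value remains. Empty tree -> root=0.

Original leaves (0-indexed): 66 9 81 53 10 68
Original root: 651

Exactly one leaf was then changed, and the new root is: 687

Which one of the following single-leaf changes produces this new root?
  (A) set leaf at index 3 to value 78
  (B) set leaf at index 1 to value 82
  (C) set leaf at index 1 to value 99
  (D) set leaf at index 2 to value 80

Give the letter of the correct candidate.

Original leaves: [66, 9, 81, 53, 10, 68]
Target new root: 687
Try each candidate change and compute the resulting root:
Candidate A: set leaf[3] = 78 -> leaves = [66, 9, 81, 78, 10, 68]
  L0: [66, 9, 81, 78, 10, 68]
  L1: h(66,9)=(66*31+9)%997=61 h(81,78)=(81*31+78)%997=595 h(10,68)=(10*31+68)%997=378 -> [61, 595, 378]
  L2: h(61,595)=(61*31+595)%997=492 h(378,378)=(378*31+378)%997=132 -> [492, 132]
  L3: h(492,132)=(492*31+132)%997=429 -> [429]
  root = 429 != target 687
Candidate B: set leaf[1] = 82 -> leaves = [66, 82, 81, 53, 10, 68]
  L0: [66, 82, 81, 53, 10, 68]
  L1: h(66,82)=(66*31+82)%997=134 h(81,53)=(81*31+53)%997=570 h(10,68)=(10*31+68)%997=378 -> [134, 570, 378]
  L2: h(134,570)=(134*31+570)%997=736 h(378,378)=(378*31+378)%997=132 -> [736, 132]
  L3: h(736,132)=(736*31+132)%997=17 -> [17]
  root = 17 != target 687
Candidate C: set leaf[1] = 99 -> leaves = [66, 99, 81, 53, 10, 68]
  L0: [66, 99, 81, 53, 10, 68]
  L1: h(66,99)=(66*31+99)%997=151 h(81,53)=(81*31+53)%997=570 h(10,68)=(10*31+68)%997=378 -> [151, 570, 378]
  L2: h(151,570)=(151*31+570)%997=266 h(378,378)=(378*31+378)%997=132 -> [266, 132]
  L3: h(266,132)=(266*31+132)%997=402 -> [402]
  root = 402 != target 687
Candidate D: set leaf[2] = 80 -> leaves = [66, 9, 80, 53, 10, 68]
  L0: [66, 9, 80, 53, 10, 68]
  L1: h(66,9)=(66*31+9)%997=61 h(80,53)=(80*31+53)%997=539 h(10,68)=(10*31+68)%997=378 -> [61, 539, 378]
  L2: h(61,539)=(61*31+539)%997=436 h(378,378)=(378*31+378)%997=132 -> [436, 132]
  L3: h(436,132)=(436*31+132)%997=687 -> [687]
  root = 687 == target 687  ** MATCH **
Candidate D produces the target root.

Answer: D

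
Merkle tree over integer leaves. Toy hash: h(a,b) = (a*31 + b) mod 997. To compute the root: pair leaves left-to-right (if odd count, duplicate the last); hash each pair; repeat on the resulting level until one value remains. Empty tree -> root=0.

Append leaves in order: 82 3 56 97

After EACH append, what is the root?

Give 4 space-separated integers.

After append 82 (leaves=[82]):
  L0: [82]
  root=82
After append 3 (leaves=[82, 3]):
  L0: [82, 3]
  L1: h(82,3)=(82*31+3)%997=551 -> [551]
  root=551
After append 56 (leaves=[82, 3, 56]):
  L0: [82, 3, 56]
  L1: h(82,3)=(82*31+3)%997=551 h(56,56)=(56*31+56)%997=795 -> [551, 795]
  L2: h(551,795)=(551*31+795)%997=927 -> [927]
  root=927
After append 97 (leaves=[82, 3, 56, 97]):
  L0: [82, 3, 56, 97]
  L1: h(82,3)=(82*31+3)%997=551 h(56,97)=(56*31+97)%997=836 -> [551, 836]
  L2: h(551,836)=(551*31+836)%997=968 -> [968]
  root=968

Answer: 82 551 927 968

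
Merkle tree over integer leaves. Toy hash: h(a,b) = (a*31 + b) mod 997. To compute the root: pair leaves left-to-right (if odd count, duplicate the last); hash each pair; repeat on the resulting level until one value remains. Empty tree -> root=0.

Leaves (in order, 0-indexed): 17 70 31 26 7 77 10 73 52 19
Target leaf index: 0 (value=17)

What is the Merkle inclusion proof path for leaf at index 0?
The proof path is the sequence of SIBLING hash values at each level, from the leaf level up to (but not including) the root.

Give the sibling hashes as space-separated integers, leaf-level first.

L0 (leaves): [17, 70, 31, 26, 7, 77, 10, 73, 52, 19], target index=0
L1: h(17,70)=(17*31+70)%997=597 [pair 0] h(31,26)=(31*31+26)%997=987 [pair 1] h(7,77)=(7*31+77)%997=294 [pair 2] h(10,73)=(10*31+73)%997=383 [pair 3] h(52,19)=(52*31+19)%997=634 [pair 4] -> [597, 987, 294, 383, 634]
  Sibling for proof at L0: 70
L2: h(597,987)=(597*31+987)%997=551 [pair 0] h(294,383)=(294*31+383)%997=524 [pair 1] h(634,634)=(634*31+634)%997=348 [pair 2] -> [551, 524, 348]
  Sibling for proof at L1: 987
L3: h(551,524)=(551*31+524)%997=656 [pair 0] h(348,348)=(348*31+348)%997=169 [pair 1] -> [656, 169]
  Sibling for proof at L2: 524
L4: h(656,169)=(656*31+169)%997=565 [pair 0] -> [565]
  Sibling for proof at L3: 169
Root: 565
Proof path (sibling hashes from leaf to root): [70, 987, 524, 169]

Answer: 70 987 524 169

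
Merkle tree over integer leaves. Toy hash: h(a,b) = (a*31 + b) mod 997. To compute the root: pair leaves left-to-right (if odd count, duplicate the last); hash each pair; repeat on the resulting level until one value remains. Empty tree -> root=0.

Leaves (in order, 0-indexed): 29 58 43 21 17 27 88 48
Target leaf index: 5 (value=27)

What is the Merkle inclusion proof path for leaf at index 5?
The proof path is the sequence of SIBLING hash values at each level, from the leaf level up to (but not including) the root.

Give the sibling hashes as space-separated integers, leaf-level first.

L0 (leaves): [29, 58, 43, 21, 17, 27, 88, 48], target index=5
L1: h(29,58)=(29*31+58)%997=957 [pair 0] h(43,21)=(43*31+21)%997=357 [pair 1] h(17,27)=(17*31+27)%997=554 [pair 2] h(88,48)=(88*31+48)%997=782 [pair 3] -> [957, 357, 554, 782]
  Sibling for proof at L0: 17
L2: h(957,357)=(957*31+357)%997=114 [pair 0] h(554,782)=(554*31+782)%997=10 [pair 1] -> [114, 10]
  Sibling for proof at L1: 782
L3: h(114,10)=(114*31+10)%997=553 [pair 0] -> [553]
  Sibling for proof at L2: 114
Root: 553
Proof path (sibling hashes from leaf to root): [17, 782, 114]

Answer: 17 782 114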